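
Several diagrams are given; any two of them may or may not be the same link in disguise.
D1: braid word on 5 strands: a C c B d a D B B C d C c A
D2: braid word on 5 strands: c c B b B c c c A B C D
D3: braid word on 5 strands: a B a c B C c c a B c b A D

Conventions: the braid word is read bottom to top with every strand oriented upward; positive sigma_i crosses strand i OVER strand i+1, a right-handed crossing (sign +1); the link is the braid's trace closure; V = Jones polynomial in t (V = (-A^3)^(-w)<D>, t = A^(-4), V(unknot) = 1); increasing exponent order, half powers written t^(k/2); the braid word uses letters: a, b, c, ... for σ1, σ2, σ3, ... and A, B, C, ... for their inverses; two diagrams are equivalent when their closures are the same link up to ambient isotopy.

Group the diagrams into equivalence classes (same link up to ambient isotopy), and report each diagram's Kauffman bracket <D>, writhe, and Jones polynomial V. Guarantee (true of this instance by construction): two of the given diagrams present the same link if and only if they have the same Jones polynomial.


grouping into links: {D1} | {D2} | {D3}
V(D1) = -t^-4 + t^-3 + t^-1  (w -2, c 14, <D> = A^-2 + A^6 - A^10)
D2 (bracket A^-20 - 2A^-16 + 2A^-12 - 2A^-8 + 2A^-4 - 1 + A^4; 12 crossings at w = 0): V = t^-1 - 1 + 2t - 2t^2 + 2t^3 - 2t^4 + t^5
V(D3) = t^-1 - 2 + 3t - 3t^2 + 4t^3 - 3t^4 + 2t^5 - t^6  (w +2, c 14, <D> = -A^-18 + 2A^-14 - 3A^-10 + 4A^-6 - 3A^-2 + 3A^2 - 2A^6 + A^10)
key observation: V(t) takes 3 values over 3 diagrams, fixing the grouping


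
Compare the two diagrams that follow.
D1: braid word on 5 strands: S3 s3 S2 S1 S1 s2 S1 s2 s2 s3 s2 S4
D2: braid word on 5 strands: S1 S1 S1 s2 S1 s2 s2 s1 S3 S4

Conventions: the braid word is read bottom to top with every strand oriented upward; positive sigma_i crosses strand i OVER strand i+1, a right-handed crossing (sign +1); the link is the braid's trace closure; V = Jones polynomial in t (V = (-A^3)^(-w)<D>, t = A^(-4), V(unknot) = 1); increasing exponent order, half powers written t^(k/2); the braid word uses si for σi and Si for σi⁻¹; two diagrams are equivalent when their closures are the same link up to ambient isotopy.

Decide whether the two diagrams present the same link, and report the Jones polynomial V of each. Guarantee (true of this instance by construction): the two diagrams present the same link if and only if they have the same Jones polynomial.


same link: yes
V(D1) = -t^-3 + 2t^-2 - 2t^-1 + 3 - 2t + 2t^2 - t^3  [12 crossings, <D> = -A^-12 + 2A^-8 - 2A^-4 + 3 - 2A^4 + 2A^8 - A^12, w = 0]
D2 (bracket -A^-18 + 2A^-14 - 2A^-10 + 3A^-6 - 2A^-2 + 2A^2 - A^6; 10 crossings at w = -2): V = -t^-3 + 2t^-2 - 2t^-1 + 3 - 2t + 2t^2 - t^3
note: from 12 to 10 crossings by R-moves: one link, two diagrams


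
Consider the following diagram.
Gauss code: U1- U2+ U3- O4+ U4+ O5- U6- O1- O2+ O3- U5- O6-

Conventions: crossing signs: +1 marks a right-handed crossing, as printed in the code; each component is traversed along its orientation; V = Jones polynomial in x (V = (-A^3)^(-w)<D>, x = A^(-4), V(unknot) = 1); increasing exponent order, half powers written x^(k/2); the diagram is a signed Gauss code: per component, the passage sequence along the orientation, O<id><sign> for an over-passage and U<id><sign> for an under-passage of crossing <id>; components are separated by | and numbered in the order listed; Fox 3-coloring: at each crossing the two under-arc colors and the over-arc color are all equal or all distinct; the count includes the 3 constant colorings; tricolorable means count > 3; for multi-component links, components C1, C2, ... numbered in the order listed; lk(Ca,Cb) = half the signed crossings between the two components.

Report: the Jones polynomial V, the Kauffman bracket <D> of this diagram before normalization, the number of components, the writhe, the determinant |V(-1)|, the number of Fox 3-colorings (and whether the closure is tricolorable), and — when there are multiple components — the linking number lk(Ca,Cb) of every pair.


Jones polynomial: V(x) = -x^-4 + x^-3 + x^-1
<D> = A^-2 + A^6 - A^10; writhe -2
components 1, writhe -2 (6 crossings)
3-colorings: 9 of 3^6, det 3 — tricolorable
note: w = -2 shifts under R1 moves; the (-A^3)^(2) factor cancels that in V


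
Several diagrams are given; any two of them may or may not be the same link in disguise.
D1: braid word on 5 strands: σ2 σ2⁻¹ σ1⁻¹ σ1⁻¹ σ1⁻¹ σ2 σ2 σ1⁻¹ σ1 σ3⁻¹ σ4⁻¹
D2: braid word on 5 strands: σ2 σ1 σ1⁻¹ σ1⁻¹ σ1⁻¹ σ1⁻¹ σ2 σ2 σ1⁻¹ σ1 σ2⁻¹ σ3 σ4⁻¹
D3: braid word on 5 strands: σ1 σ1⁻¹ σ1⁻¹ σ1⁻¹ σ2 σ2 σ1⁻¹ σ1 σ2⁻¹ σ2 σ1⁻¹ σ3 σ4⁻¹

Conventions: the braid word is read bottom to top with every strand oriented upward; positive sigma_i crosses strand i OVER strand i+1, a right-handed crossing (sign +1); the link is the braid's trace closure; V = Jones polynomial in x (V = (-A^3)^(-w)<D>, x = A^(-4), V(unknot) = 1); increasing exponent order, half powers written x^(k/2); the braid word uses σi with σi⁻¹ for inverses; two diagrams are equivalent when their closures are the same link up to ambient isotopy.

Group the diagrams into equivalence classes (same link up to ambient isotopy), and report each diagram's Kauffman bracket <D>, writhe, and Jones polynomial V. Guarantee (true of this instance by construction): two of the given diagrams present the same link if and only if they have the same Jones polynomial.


classes: {D1, D2, D3}
V(D1) = x^(-7/2) - x^(-5/2) + x^(-3/2) - 2x^(-1/2) - x^(3/2)  [11 crossings, <D> = A^-15 + 2A^-7 - A^-3 + A - A^5, w = -3]
D2 (bracket A^-9 + 2A^-1 - A^3 + A^7 - A^11; 13 crossings at w = -1): V = x^(-7/2) - x^(-5/2) + x^(-3/2) - 2x^(-1/2) - x^(3/2)
V(D3) = x^(-7/2) - x^(-5/2) + x^(-3/2) - 2x^(-1/2) - x^(3/2)  (w -1, c 13, <D> = A^-9 + 2A^-1 - A^3 + A^7 - A^11)
insight: all 3 diagrams share one V(x), hence one class


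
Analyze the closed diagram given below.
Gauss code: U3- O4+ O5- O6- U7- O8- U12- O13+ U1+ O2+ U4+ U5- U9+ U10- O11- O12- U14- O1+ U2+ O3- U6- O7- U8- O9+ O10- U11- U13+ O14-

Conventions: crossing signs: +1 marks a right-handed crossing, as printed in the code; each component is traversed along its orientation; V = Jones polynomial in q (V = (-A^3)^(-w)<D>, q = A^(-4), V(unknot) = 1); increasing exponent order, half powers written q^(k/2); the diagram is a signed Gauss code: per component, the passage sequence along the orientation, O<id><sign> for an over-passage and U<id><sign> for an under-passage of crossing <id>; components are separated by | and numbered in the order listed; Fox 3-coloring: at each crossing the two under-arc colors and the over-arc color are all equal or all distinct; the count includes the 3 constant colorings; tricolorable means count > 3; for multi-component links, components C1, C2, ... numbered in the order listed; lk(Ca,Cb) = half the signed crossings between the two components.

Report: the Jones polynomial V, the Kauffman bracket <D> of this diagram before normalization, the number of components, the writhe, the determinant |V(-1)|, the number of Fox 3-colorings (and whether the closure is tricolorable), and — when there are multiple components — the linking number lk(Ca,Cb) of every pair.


V = -q^-6 + q^-5 - q^-4 + 2q^-3 - q^-2 + q^-1
<D> = A^-8 - A^-4 + 2 - A^4 + A^8 - A^12 (w = -4)
1 component over 14 crossings, w = -4
3 Fox colorings among 3^14, |V(-1)| = 7: not tricolorable
why: |V(-1)| = 7: so not tricolorable, since 3 does not divide 7


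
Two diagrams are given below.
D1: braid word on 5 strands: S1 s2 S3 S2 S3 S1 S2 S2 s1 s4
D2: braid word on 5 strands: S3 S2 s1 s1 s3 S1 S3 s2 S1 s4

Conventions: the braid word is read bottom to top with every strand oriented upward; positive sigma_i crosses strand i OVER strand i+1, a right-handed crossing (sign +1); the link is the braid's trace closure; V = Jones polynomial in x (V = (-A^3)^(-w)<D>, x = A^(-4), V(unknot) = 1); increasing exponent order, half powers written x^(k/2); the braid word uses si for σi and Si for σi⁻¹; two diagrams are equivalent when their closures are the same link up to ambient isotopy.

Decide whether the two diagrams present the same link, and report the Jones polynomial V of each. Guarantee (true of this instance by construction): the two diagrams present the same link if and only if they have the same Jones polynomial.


same link: no
V(D1) = -x^-4 + x^-3 + x^-1  [10 crossings, <D> = A^-8 + 1 - A^4, w = -4]
V(D2) = 1  (w 0, c 10, <D> = 1)
note: 2 classes among 2 diagrams; unequal V(x) rules out equality


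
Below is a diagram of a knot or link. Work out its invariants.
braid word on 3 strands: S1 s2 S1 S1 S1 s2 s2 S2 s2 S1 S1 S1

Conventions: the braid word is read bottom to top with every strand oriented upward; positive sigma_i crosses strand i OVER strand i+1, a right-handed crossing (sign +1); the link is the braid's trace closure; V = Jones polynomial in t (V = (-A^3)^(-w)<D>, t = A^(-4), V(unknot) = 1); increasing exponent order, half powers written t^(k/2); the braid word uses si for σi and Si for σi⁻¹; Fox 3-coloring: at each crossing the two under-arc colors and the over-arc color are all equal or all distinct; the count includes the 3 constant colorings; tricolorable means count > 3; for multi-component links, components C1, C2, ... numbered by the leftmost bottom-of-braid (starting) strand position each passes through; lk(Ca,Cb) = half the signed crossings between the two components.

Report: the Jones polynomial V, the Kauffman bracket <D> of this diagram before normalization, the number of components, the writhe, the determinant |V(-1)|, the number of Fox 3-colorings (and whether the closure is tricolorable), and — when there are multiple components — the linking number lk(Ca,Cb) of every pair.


V = -t^-9 + 2t^-8 - 4t^-7 + 6t^-6 - 7t^-5 + 7t^-4 - 6t^-3 + 6t^-2 - 3t^-1 + 2 - t
<D> = -A^-16 + 2A^-12 - 3A^-8 + 6A^-4 - 6 + 7A^4 - 7A^8 + 6A^12 - 4A^16 + 2A^20 - A^24 (w = -4)
1 component over 12 crossings, w = -4
9 Fox colorings among 3^12, |V(-1)| = 45: tricolorable
why: free reduction leaves σ1⁻¹ σ2 σ1⁻¹ σ1⁻¹ σ1⁻¹ σ2 σ2 σ1⁻¹ σ1⁻¹ σ1⁻¹ of the original 12 letters


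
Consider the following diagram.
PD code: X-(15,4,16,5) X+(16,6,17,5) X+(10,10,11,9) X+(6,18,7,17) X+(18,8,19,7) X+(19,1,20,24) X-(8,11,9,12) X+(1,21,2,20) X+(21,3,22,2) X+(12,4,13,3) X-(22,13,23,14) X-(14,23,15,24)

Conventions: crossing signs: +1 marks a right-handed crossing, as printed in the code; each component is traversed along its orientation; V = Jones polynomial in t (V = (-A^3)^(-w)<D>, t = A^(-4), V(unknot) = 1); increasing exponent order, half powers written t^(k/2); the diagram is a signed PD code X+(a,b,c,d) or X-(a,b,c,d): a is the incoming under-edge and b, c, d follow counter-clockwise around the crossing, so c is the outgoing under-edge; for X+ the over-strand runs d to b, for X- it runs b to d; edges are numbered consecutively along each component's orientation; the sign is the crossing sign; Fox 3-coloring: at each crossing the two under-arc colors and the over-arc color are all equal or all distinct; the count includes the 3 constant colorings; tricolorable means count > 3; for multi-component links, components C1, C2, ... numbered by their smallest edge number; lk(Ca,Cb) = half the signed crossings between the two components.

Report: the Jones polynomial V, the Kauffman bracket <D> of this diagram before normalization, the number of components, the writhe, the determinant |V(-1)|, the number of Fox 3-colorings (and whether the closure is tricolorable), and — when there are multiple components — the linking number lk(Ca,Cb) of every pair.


Jones polynomial: V(t) = 2t - 2t^2 + 3t^3 - 3t^4 + 2t^5 - 2t^6 + t^7
<D> = A^-16 - 2A^-12 + 2A^-8 - 3A^-4 + 3 - 2A^4 + 2A^8; writhe +4
components 1, writhe +4 (12 crossings)
3-colorings: 9 of 3^12, det 15 — tricolorable
note: det 15 = |V(-1)|; divisible by 3, so tricolorable


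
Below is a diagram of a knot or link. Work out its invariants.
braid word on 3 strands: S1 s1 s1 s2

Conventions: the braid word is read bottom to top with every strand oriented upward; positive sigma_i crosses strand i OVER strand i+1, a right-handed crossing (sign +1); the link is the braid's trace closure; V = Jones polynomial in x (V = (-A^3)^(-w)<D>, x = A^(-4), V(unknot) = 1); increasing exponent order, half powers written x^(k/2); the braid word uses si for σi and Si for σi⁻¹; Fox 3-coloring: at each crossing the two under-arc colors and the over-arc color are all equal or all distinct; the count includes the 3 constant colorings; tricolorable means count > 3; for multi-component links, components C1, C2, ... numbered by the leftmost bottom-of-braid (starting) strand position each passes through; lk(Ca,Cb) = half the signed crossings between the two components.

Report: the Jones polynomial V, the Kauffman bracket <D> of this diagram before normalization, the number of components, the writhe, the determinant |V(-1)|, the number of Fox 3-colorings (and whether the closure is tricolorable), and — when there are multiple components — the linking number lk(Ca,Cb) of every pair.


V = 1
<D> = A^6 (w = +2)
1 component over 4 crossings, w = +2
3 Fox colorings among 3^4, |V(-1)| = 1: not tricolorable
why: free reduction leaves σ1 σ2 of the original 4 letters


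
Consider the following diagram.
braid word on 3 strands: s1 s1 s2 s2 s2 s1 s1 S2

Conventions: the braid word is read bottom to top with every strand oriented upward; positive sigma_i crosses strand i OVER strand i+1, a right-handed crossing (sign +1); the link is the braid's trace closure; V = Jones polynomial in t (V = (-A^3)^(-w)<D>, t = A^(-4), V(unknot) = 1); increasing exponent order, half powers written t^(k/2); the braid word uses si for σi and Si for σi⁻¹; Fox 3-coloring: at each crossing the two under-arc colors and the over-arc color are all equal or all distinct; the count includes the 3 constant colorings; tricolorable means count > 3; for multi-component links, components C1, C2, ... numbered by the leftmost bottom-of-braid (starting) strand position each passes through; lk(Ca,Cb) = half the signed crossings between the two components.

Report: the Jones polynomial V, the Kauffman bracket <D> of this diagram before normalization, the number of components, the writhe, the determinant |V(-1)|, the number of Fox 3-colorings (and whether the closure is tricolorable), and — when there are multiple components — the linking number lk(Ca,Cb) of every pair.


Jones polynomial: V(t) = t^2 - t^3 + 4t^4 - 3t^5 + 4t^6 - 3t^7 + 3t^8 - t^9
<D> = -A^-18 + 3A^-14 - 3A^-10 + 4A^-6 - 3A^-2 + 4A^2 - A^6 + A^10; writhe +6
components 3, writhe +6 (8 crossings)
linking number lk(C1,C2) = +1
lk(C1,C3): +1
lk(C2,C3) = +1
3-colorings: 3 of 3^8, det 20 — not tricolorable
note: span 7 respects span(V) <= c + mu - 1 = 10 for this 3-component diagram


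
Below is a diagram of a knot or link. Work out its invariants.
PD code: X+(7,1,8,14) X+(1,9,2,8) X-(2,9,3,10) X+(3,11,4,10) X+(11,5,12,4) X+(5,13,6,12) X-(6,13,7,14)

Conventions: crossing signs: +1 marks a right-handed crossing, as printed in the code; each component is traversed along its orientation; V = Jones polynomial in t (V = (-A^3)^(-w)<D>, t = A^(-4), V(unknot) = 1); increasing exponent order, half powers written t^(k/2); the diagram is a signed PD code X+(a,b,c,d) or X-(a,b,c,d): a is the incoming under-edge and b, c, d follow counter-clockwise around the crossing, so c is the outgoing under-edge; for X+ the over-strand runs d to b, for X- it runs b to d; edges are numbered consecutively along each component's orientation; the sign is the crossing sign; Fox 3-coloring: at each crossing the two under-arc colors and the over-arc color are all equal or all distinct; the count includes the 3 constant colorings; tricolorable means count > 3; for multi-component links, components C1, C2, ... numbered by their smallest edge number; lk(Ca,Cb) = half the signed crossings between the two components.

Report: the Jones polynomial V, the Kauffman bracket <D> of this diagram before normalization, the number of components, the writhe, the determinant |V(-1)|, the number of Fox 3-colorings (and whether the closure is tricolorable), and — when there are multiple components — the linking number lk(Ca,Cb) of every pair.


V = t + t^3 - t^4
<D> = A^-7 - A^-3 - A^5 (w = +3)
1 component over 7 crossings, w = +3
9 Fox colorings among 3^7, |V(-1)| = 3: tricolorable
why: V spans 3 powers of t: at least 3 crossings in any diagram


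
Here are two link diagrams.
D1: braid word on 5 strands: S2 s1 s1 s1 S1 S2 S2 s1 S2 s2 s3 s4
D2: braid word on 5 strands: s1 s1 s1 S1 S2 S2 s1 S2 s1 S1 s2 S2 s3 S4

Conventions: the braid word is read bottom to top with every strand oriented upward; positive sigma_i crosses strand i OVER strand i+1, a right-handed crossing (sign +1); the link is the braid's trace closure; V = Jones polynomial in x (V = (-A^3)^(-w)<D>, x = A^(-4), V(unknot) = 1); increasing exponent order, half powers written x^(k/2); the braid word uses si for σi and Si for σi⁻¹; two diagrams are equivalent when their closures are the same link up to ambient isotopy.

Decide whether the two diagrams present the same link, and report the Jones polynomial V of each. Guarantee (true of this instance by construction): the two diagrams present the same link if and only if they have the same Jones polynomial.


same link: yes
V(D1) = -x^-3 + 2x^-2 - 2x^-1 + 3 - 2x + 2x^2 - x^3  [12 crossings, <D> = -A^-6 + 2A^-2 - 2A^2 + 3A^6 - 2A^10 + 2A^14 - A^18, w = +2]
V(D2) = -x^-3 + 2x^-2 - 2x^-1 + 3 - 2x + 2x^2 - x^3  [14 crossings, <D> = -A^-12 + 2A^-8 - 2A^-4 + 3 - 2A^4 + 2A^8 - A^12, w = 0]
insight: Markov moves rewrite D1 (12 crossings) into D2 (14)


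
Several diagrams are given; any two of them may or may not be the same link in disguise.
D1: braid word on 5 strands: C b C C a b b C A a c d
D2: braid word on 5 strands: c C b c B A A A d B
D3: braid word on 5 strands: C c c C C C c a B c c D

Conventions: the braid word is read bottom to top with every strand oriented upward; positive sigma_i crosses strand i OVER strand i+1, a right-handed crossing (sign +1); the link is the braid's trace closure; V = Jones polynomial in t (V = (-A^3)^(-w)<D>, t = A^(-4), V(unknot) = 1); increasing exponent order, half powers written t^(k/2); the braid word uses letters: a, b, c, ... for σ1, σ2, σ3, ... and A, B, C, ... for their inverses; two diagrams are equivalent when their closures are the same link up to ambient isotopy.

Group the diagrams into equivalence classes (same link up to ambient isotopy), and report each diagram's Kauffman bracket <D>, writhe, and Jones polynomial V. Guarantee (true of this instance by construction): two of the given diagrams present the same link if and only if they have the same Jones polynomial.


equivalence classes: {D1} | {D2} | {D3}
D1 (bracket -A^-6 + 2A^-2 - 2A^2 + 3A^6 - 2A^10 + 2A^14 - A^18; 12 crossings at w = +2): V = -t^-3 + 2t^-2 - 2t^-1 + 3 - 2t + 2t^2 - t^3
D2 (bracket A^-2 + A^6 - A^10; 10 crossings at w = -2): V = -t^-4 + t^-3 + t^-1
V(D3) = 1  [12 crossings, <D> = 1, w = 0]
key observation: V(t) takes 3 values over 3 diagrams, fixing the grouping


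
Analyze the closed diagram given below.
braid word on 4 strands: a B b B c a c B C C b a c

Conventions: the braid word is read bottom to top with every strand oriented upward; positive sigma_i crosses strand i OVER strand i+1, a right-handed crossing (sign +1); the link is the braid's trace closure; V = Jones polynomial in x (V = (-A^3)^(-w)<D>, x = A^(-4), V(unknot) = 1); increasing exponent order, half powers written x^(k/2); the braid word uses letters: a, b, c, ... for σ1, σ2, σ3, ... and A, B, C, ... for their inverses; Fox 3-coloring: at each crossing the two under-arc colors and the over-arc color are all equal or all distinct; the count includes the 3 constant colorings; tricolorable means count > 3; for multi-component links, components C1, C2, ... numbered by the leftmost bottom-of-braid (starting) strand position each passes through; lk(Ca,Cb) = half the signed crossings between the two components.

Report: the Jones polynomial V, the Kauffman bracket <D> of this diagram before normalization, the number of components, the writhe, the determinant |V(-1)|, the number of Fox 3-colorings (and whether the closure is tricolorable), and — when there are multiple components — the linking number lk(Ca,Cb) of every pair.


Jones polynomial: V(x) = -x^-2 + 2x^-1 - 3 + 6x - 6x^2 + 7x^3 - 6x^4 + 4x^5 - 3x^6 + x^7
<D> = -A^-19 + 3A^-15 - 4A^-11 + 6A^-7 - 7A^-3 + 6A - 6A^5 + 3A^9 - 2A^13 + A^17; writhe +3
components 1, writhe +3 (13 crossings)
3-colorings: 9 of 3^13, det 39 — tricolorable
note: V spans 9 powers of x: at least 9 crossings in any diagram


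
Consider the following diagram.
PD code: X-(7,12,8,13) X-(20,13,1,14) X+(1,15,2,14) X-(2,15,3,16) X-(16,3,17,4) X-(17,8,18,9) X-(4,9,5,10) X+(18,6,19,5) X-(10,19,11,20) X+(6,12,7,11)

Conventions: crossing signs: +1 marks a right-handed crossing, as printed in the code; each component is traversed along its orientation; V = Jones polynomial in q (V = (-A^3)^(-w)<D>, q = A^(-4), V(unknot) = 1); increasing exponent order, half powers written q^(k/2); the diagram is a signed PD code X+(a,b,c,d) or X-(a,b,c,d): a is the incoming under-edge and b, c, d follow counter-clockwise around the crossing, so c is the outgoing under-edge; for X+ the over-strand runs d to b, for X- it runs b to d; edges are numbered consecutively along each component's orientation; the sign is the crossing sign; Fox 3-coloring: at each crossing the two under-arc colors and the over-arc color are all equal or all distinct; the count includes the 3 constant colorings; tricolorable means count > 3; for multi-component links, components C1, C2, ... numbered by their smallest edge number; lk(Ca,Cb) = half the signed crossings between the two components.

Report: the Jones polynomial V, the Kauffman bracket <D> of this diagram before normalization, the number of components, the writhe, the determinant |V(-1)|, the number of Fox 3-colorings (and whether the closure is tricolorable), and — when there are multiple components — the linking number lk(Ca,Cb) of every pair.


V(q) = -q^-4 + q^-3 + q^-1
bracket: A^-8 + 1 - A^4, w = -4
1 component, writhe -4, over 10 crossings
det 3, colorings 9 of 3^10 — tricolorable
observation: the span of V is 3, forcing >= 3 crossings in any diagram


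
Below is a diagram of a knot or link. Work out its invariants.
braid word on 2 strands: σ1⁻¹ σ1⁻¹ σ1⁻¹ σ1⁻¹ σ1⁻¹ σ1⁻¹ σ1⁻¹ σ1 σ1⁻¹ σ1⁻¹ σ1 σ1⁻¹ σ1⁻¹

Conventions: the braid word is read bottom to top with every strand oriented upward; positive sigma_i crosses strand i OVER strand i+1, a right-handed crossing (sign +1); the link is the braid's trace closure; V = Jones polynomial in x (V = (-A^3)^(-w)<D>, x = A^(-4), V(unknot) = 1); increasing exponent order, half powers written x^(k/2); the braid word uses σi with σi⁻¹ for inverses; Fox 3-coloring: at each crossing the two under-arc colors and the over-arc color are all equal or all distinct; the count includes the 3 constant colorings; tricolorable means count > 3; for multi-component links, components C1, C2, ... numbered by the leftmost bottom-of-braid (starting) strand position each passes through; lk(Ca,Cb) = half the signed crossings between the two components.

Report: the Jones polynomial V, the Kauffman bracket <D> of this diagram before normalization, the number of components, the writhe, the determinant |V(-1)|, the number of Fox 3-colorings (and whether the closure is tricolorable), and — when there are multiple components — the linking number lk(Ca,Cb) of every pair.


V(x) = -x^-13 + x^-12 - x^-11 + x^-10 - x^-9 + x^-8 - x^-7 + x^-6 + x^-4
bracket: -A^-11 - A^-3 + A - A^5 + A^9 - A^13 + A^17 - A^21 + A^25, w = -9
1 component, writhe -9, over 13 crossings
det 9, colorings 9 of 3^13 — tricolorable
observation: the span of V is 9, forcing >= 9 crossings in any diagram


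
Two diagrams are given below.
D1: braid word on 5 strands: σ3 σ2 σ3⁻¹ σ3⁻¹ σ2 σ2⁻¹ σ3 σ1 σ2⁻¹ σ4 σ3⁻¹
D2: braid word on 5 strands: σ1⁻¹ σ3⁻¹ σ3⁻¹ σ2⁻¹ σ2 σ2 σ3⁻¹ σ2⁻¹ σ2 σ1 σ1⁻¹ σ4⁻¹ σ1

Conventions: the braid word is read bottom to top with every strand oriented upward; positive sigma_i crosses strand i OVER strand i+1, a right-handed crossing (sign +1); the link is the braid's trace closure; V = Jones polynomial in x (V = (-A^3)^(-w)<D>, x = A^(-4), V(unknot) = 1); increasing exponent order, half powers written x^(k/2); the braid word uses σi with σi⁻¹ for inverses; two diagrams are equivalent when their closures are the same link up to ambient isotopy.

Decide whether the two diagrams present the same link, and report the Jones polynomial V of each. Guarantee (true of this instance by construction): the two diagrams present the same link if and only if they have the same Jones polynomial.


equivalent: no
D1 (bracket A + A^5; 11 crossings at w = +1): V = -x^(-1/2) - x^(1/2)
V(D2) = x^(-9/2) - x^(-5/2) - x^(-3/2) - x^(-1/2)  (w -3, c 13, <D> = A^-7 + A^-3 + A - A^9)
key observation: comparing 2 Jones polynomials yields 2 groups


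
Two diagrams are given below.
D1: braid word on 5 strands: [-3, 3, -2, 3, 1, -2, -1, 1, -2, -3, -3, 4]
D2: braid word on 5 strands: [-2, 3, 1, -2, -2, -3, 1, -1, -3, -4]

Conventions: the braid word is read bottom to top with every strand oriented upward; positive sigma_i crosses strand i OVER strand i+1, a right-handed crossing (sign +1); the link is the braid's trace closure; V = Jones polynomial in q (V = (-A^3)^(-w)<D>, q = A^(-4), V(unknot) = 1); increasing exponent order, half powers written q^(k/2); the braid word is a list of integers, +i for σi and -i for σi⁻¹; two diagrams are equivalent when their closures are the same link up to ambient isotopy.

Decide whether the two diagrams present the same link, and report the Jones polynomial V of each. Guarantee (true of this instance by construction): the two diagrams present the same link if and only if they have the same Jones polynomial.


equivalent: yes
V(D1) = -q^-6 + q^-5 - q^-4 + 2q^-3 - q^-2 + q^-1  (w -2, c 12, <D> = A^-2 - A^2 + 2A^6 - A^10 + A^14 - A^18)
D2 (bracket A^-8 - A^-4 + 2 - A^4 + A^8 - A^12; 10 crossings at w = -4): V = -q^-6 + q^-5 - q^-4 + 2q^-3 - q^-2 + q^-1
why: all 2 diagrams share one V(q), hence one class


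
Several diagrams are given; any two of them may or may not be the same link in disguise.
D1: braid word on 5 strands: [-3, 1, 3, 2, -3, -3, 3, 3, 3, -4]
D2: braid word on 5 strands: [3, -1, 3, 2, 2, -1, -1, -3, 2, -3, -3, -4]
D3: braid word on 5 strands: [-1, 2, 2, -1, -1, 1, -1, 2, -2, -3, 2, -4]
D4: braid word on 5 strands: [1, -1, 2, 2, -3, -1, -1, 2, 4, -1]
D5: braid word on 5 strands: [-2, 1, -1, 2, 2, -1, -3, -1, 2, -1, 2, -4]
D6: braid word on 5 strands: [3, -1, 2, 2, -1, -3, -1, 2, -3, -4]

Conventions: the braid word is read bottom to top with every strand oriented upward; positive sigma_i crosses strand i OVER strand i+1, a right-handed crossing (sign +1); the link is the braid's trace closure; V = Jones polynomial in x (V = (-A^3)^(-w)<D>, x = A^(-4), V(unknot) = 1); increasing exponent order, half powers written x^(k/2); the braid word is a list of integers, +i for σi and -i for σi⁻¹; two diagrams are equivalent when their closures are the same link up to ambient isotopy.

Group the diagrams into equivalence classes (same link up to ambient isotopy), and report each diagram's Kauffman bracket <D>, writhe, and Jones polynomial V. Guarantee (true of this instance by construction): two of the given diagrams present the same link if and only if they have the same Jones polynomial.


classes: {D1} | {D2, D3, D4, D5, D6}
V(D1) = 1  [10 crossings, <D> = A^6, w = +2]
V(D2) = -x^-3 + 2x^-2 - 2x^-1 + 3 - 2x + 2x^2 - x^3  [12 crossings, <D> = -A^-18 + 2A^-14 - 2A^-10 + 3A^-6 - 2A^-2 + 2A^2 - A^6, w = -2]
V(D3) = -x^-3 + 2x^-2 - 2x^-1 + 3 - 2x + 2x^2 - x^3  [12 crossings, <D> = -A^-18 + 2A^-14 - 2A^-10 + 3A^-6 - 2A^-2 + 2A^2 - A^6, w = -2]
V(D4) = -x^-3 + 2x^-2 - 2x^-1 + 3 - 2x + 2x^2 - x^3  [10 crossings, <D> = -A^-12 + 2A^-8 - 2A^-4 + 3 - 2A^4 + 2A^8 - A^12, w = 0]
V(D5) = -x^-3 + 2x^-2 - 2x^-1 + 3 - 2x + 2x^2 - x^3  (w -2, c 12, <D> = -A^-18 + 2A^-14 - 2A^-10 + 3A^-6 - 2A^-2 + 2A^2 - A^6)
V(D6) = -x^-3 + 2x^-2 - 2x^-1 + 3 - 2x + 2x^2 - x^3  [10 crossings, <D> = -A^-18 + 2A^-14 - 2A^-10 + 3A^-6 - 2A^-2 + 2A^2 - A^6, w = -2]
note: 2 classes among 6 diagrams; unequal V(x) rules out equality


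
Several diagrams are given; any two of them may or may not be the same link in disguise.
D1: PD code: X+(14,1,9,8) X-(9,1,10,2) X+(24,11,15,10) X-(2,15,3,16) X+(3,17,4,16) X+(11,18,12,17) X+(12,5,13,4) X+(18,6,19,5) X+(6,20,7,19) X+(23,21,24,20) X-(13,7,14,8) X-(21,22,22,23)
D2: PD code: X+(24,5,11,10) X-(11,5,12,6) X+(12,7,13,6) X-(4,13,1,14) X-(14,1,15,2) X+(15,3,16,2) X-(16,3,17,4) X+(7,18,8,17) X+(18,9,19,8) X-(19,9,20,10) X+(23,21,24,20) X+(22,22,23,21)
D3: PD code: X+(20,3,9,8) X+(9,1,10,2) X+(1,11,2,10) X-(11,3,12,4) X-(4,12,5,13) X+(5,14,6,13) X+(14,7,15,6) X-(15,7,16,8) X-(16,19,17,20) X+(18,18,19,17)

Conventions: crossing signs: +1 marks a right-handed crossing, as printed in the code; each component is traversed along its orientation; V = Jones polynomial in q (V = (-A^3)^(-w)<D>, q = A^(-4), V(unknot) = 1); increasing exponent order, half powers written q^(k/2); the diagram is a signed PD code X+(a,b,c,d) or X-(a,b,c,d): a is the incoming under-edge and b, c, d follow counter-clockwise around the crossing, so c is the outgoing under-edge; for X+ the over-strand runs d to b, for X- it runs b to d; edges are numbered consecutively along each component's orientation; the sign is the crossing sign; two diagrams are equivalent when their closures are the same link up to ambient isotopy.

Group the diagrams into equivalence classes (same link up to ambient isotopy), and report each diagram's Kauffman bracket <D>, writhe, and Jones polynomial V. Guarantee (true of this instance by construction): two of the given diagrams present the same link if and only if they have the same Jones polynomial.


equivalence classes: {D1} | {D2} | {D3}
D1 (bracket A^-8 + 2 + A^8; 12 crossings at w = +4): V = q + 2q^3 + q^5
V(D2) = q^-2 + 2 + q^2  [12 crossings, <D> = A^-2 + 2A^6 + A^14, w = +2]
V(D3) = 1 + q + q^2 + q^3  [10 crossings, <D> = A^-6 + A^-2 + A^2 + A^6, w = +2]
key observation: 3 classes among 3 diagrams; unequal V(q) rules out equality


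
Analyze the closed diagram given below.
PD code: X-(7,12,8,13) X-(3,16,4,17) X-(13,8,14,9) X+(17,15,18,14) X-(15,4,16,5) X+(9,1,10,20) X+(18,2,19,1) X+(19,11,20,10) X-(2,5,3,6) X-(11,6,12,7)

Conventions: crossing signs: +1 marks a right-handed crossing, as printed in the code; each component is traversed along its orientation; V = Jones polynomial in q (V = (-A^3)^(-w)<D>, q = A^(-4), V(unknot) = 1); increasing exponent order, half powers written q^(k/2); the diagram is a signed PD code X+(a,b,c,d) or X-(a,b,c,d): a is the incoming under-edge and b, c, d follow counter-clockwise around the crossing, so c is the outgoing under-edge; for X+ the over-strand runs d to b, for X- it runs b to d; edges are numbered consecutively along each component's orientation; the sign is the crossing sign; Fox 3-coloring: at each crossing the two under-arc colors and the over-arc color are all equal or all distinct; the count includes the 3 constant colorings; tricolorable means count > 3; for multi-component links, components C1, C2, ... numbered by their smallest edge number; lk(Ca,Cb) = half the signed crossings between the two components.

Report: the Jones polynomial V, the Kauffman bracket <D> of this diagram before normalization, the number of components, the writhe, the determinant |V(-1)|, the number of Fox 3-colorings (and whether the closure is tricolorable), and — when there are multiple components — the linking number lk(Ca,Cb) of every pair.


V(q) = q^-5 - 2q^-4 + 2q^-3 - 2q^-2 + 2q^-1 - 1 + q
bracket: A^-10 - A^-6 + 2A^-2 - 2A^2 + 2A^6 - 2A^10 + A^14, w = -2
1 component, writhe -2, over 10 crossings
det 11, colorings 3 of 3^10 — not tricolorable
observation: w = -2 shifts under R1 moves; the (-A^3)^(2) factor cancels that in V


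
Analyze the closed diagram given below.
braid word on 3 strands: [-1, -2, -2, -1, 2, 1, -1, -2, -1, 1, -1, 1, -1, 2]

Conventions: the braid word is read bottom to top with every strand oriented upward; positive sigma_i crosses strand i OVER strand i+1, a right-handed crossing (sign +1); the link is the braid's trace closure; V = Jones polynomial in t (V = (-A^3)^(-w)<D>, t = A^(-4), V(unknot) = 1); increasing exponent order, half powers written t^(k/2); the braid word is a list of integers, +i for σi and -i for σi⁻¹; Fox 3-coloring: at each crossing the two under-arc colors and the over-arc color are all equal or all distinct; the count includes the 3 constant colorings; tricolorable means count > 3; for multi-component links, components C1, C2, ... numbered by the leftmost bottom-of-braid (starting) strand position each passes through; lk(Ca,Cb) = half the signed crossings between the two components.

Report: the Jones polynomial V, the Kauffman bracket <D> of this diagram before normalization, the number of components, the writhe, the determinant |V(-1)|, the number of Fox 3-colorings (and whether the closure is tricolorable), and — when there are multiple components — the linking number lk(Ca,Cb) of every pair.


V = -t^-6 + t^-5 - t^-4 + 2t^-3 - t^-2 + t^-1
<D> = A^-8 - A^-4 + 2 - A^4 + A^8 - A^12 (w = -4)
1 component over 14 crossings, w = -4
3 Fox colorings among 3^14, |V(-1)| = 7: not tricolorable
why: w = -4 shifts under R1 moves; the (-A^3)^(4) factor cancels that in V


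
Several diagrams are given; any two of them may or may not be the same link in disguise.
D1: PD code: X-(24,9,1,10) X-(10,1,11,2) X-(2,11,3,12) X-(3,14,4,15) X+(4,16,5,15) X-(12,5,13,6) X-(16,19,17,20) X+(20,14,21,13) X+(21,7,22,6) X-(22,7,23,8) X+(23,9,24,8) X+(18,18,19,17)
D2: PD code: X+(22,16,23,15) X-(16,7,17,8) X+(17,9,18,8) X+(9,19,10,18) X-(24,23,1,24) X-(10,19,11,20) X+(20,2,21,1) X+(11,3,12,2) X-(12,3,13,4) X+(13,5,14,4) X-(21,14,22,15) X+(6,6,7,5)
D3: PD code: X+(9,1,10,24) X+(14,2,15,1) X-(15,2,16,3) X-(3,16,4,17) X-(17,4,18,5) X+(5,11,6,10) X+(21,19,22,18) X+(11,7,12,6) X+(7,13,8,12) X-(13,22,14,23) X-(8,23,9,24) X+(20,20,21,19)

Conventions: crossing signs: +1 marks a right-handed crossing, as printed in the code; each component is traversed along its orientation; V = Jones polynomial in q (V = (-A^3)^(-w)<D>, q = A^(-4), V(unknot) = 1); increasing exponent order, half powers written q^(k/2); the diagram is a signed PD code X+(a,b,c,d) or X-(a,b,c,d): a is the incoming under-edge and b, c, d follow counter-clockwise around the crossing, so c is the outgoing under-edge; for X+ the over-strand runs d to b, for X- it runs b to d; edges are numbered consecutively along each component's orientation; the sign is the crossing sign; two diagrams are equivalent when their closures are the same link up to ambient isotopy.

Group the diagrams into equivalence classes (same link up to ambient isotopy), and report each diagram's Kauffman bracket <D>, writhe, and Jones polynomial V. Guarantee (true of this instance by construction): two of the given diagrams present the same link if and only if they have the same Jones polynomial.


classes: {D1} | {D2} | {D3}
V(D1) = -q^-4 + q^-3 + q^-1  [12 crossings, <D> = A^-2 + A^6 - A^10, w = -2]
D2 (bracket A^6; 12 crossings at w = +2): V = 1
V(D3) = -q^-3 + q^-2 - q^-1 + 3 - q + q^2 - q^3  (w +2, c 12, <D> = -A^-6 + A^-2 - A^2 + 3A^6 - A^10 + A^14 - A^18)
insight: comparing 3 Jones polynomials yields 3 groups


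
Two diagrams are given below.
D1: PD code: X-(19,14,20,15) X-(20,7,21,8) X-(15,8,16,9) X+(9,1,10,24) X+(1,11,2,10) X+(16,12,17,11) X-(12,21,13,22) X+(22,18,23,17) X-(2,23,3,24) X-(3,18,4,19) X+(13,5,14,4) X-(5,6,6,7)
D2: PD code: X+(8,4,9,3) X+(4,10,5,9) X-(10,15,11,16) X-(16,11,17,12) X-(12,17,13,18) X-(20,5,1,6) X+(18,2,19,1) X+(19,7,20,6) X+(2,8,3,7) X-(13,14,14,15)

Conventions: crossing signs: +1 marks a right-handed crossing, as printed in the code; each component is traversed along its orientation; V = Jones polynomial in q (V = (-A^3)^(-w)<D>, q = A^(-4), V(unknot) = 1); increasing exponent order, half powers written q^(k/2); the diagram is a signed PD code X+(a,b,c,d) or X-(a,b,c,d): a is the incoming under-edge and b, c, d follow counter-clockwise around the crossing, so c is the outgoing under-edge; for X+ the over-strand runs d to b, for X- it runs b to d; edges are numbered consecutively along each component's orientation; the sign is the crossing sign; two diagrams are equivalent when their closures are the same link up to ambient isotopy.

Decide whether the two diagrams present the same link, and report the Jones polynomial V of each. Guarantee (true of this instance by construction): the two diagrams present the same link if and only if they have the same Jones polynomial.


equivalent: no
D1 (bracket -A^-18 + 3A^-14 - 3A^-10 + 4A^-6 - 4A^-2 + 3A^2 - 2A^6 + A^10; 12 crossings at w = -2): V = q^-4 - 2q^-3 + 3q^-2 - 4q^-1 + 4 - 3q + 3q^2 - q^3
D2 (bracket -A^-12 + A^-8 - A^-4 + 3 - A^4 + A^8 - A^12; 10 crossings at w = 0): V = -q^-3 + q^-2 - q^-1 + 3 - q + q^2 - q^3
key observation: V(q) takes 2 values over 2 diagrams, fixing the grouping


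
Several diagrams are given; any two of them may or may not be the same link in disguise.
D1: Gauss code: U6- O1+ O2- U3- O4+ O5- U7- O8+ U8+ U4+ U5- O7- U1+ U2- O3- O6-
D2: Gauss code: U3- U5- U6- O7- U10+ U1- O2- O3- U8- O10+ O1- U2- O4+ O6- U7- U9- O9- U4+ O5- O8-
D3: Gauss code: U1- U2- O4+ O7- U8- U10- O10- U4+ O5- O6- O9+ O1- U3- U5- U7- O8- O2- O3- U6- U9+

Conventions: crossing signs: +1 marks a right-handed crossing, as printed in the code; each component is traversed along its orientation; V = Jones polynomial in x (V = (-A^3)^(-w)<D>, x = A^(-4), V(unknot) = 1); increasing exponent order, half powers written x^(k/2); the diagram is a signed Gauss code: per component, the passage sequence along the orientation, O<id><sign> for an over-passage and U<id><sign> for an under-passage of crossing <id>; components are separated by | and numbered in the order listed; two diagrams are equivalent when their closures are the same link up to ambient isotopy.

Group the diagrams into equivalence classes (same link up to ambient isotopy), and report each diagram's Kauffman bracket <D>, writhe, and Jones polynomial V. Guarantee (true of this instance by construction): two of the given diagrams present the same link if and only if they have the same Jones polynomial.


equivalence classes: {D1} | {D2, D3}
D1 (bracket A^-6; 8 crossings at w = -2): V = 1
V(D2) = -x^-6 + x^-5 - x^-4 + 2x^-3 - x^-2 + x^-1  [10 crossings, <D> = A^-14 - A^-10 + 2A^-6 - A^-2 + A^2 - A^6, w = -6]
D3 (bracket A^-14 - A^-10 + 2A^-6 - A^-2 + A^2 - A^6; 10 crossings at w = -6): V = -x^-6 + x^-5 - x^-4 + 2x^-3 - x^-2 + x^-1
key observation: comparing 3 Jones polynomials yields 2 groups


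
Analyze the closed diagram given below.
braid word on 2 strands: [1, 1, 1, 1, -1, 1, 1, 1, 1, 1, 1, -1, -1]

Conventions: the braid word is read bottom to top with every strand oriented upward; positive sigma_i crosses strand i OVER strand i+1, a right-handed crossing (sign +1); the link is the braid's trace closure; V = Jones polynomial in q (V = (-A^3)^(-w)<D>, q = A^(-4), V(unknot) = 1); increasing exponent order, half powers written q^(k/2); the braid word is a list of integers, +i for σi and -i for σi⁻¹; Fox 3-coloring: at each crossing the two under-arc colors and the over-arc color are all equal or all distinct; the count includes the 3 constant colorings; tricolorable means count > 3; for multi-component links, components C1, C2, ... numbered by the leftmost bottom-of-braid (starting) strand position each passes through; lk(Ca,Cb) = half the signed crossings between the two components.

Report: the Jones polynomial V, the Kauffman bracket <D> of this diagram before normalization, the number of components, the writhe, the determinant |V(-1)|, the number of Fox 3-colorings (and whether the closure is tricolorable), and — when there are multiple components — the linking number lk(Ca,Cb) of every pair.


Jones polynomial: V(q) = q^3 + q^5 - q^6 + q^7 - q^8 + q^9 - q^10
<D> = A^-19 - A^-15 + A^-11 - A^-7 + A^-3 - A - A^9; writhe +7
components 1, writhe +7 (13 crossings)
3-colorings: 3 of 3^13, det 7 — not tricolorable
note: det 7 = |V(-1)|; not divisible by 3, so not tricolorable
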